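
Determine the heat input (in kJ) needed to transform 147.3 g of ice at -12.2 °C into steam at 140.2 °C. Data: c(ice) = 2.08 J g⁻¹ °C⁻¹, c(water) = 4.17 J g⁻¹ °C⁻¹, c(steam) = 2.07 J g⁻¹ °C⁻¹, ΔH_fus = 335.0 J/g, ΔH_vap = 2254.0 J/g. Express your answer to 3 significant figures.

q = 459 kJ

q1 (heat ice -12.2→0.0 °C): 147.3 × 2.08 × 12.2 = 3738 J
q2 (melt at 0 °C): 147.3 × 335.0 = 49346 J
q3 (heat water 0.0→100.0 °C): 147.3 × 4.17 × 100.0 = 61424 J
q4 (vaporize at 100 °C): 147.3 × 2254.0 = 332014 J
q5 (heat steam 100.0→140.2 °C): 147.3 × 2.07 × 40.2 = 12257 J
Total: 3738 + 49346 + 61424 + 332014 + 12257 = 458779 J = 459 kJ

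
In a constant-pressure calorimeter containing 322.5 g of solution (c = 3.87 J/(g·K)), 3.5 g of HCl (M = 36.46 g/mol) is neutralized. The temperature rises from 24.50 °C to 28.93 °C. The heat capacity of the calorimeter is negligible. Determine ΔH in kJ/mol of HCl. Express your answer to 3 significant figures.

|ΔT| = |28.93 − 24.50| = 4.43 °C
|q_surr| = (322.5 × 3.87) × 4.43 = 1248.075 × 4.43 = 5529 J
n(HCl) = 3.5 / 36.46 = 0.09600 mol
Temperature rose, so q_rxn = −|q_surr| = -5.529 kJ
ΔH = q_rxn / n = -57.59 kJ/mol

ΔH = -57.6 kJ/mol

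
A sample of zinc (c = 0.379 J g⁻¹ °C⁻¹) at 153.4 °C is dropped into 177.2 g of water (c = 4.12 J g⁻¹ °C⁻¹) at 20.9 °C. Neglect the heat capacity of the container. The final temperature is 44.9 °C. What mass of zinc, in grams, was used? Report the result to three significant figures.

m = 426 g

q_gained = (177.2 × 4.12) × (44.9 − 20.9) = 17520 J
q_lost = m × 0.379 × (153.4 − 44.9) = 41.1215 m
m = 17520 / 41.1215 = 426 g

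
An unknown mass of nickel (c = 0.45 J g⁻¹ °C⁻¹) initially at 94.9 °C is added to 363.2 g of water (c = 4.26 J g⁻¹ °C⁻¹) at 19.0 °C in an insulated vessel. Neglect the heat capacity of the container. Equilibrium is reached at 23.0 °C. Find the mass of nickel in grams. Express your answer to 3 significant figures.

q_gained = (363.2 × 4.26) × (23.0 − 19.0) = 6189 J
q_lost = m × 0.45 × (94.9 − 23.0) = 32.355 m
m = 6189 / 32.355 = 191 g

m = 191 g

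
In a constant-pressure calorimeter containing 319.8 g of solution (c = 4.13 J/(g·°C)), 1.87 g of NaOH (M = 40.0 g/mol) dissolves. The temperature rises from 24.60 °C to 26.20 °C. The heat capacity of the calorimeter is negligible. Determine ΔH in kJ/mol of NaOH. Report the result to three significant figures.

|ΔT| = |26.20 − 24.60| = 1.60 °C
|q_surr| = (319.8 × 4.13) × 1.60 = 1320.774 × 1.60 = 2113 J
n(NaOH) = 1.87 / 40.0 = 0.04675 mol
Temperature rose, so q_rxn = −|q_surr| = -2.113 kJ
ΔH = q_rxn / n = -45.20 kJ/mol

ΔH = -45.2 kJ/mol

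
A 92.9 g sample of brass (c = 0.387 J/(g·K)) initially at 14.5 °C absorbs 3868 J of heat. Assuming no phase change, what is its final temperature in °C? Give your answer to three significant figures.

ΔT = q / (m c) = 3868 / (92.9 × 0.387) = 107.6 °C
T_f = 14.5 + 107.6 = 122.1 °C

T_f = 122 °C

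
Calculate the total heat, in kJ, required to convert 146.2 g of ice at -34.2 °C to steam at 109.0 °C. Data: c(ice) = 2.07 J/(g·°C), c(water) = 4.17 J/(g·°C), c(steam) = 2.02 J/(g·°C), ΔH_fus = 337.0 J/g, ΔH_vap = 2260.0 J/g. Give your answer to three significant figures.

q = 454 kJ

q1 (heat ice -34.2→0.0 °C): 146.2 × 2.07 × 34.2 = 10350 J
q2 (melt at 0 °C): 146.2 × 337.0 = 49269 J
q3 (heat water 0.0→100.0 °C): 146.2 × 4.17 × 100.0 = 60965 J
q4 (vaporize at 100 °C): 146.2 × 2260.0 = 330412 J
q5 (heat steam 100.0→109.0 °C): 146.2 × 2.02 × 9.0 = 2658 J
Total: 10350 + 49269 + 60965 + 330412 + 2658 = 453654 J = 454 kJ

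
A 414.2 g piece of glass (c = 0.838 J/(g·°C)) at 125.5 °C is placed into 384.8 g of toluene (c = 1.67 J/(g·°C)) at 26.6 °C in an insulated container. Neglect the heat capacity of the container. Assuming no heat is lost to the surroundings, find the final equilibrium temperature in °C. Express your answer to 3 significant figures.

Heat lost by glass = heat gained by toluene.
(414.2)(0.838)(125.5 − T) = (384.8)(1.67)(T − 26.6)
347.0996 (125.5 − T) = 642.616 (T − 26.6)
43561 − 347.0996 T = 642.616 T − 17094
60655 = 989.7156 T
T = 61.29 °C

T_f = 61.3 °C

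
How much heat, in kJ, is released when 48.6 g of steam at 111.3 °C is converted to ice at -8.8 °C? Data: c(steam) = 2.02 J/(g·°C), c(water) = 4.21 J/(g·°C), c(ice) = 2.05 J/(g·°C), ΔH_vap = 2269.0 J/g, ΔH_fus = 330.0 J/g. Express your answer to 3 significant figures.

q1 (cool steam 111.3→100 °C): 48.6 × 2.02 × 11.3 = 1109 J
q2 (condense at 100 °C): 48.6 × 2269.0 = 110273 J
q3 (cool water 100→0 °C): 48.6 × 4.21 × 100.0 = 20461 J
q4 (freeze at 0 °C): 48.6 × 330.0 = 16038 J
q5 (cool ice 0→-8.8 °C): 48.6 × 2.05 × 8.8 = 877 J
Total: 1109 + 110273 + 20461 + 16038 + 877 = 148758 J = 149 kJ

q = 149 kJ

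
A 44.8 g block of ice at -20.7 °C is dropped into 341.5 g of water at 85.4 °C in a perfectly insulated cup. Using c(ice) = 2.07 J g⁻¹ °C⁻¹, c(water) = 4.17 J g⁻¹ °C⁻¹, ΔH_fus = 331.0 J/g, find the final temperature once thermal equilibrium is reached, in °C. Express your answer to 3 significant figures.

Heat to bring ice to 0 °C and melt it: q₁ = 44.8×2.07×20.7 + 44.8×331.0 = 16748 J
Heat the water can supply cooling to 0 °C: 341.5×4.17×85.4 = 121614 J > q₁, so all ice melts.
Energy balance: 341.5×4.17×(85.4 − T) = 16748 + 44.8×4.17×(T − 0)
1424.055(85.4 − T) = 16748 + 186.816 T
121614 − 16748 = 1610.871 T
T = 104866 / 1610.871 = 65.10 °C

T_f = 65.1 °C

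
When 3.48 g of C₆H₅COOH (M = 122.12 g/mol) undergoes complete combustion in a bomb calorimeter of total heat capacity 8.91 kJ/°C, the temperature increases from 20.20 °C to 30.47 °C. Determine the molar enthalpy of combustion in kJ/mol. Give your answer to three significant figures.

ΔH = -3210 kJ/mol

ΔT = 30.47 − 20.20 = 10.27 °C
q_cal = C_cal × ΔT = 8.91 × 10.27 = 91.5057 kJ
n = 3.48 / 122.12 = 0.02850 mol
q_rxn = −q_cal = -91.5057 kJ
ΔH = -91.5057 / 0.02850 = -3211 kJ/mol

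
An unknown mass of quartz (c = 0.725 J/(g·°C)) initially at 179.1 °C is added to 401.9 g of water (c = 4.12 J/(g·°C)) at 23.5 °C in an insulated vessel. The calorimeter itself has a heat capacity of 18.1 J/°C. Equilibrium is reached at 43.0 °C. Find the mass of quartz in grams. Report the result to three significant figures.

m = 331 g

q_gained = (401.9 × 4.12 + 18.1) × (43.0 − 23.5) = 32640 J
q_lost = m × 0.725 × (179.1 − 43.0) = 98.6725 m
m = 32640 / 98.6725 = 331 g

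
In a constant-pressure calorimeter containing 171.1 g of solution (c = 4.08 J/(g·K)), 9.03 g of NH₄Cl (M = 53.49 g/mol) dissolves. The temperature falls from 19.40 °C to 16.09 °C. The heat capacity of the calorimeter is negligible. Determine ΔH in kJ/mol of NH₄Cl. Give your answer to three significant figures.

|ΔT| = |16.09 − 19.40| = 3.31 °C
|q_surr| = (171.1 × 4.08) × 3.31 = 698.088 × 3.31 = 2311 J
n(NH₄Cl) = 9.03 / 53.49 = 0.1688 mol
Temperature fell, so q_rxn = +|q_surr| = 2.311 kJ
ΔH = q_rxn / n = 13.69 kJ/mol

ΔH = 13.7 kJ/mol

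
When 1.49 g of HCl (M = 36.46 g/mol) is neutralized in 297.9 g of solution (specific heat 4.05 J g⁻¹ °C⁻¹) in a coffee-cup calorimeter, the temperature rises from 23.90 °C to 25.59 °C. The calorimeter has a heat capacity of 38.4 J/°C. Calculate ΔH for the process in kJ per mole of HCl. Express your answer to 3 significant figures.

|ΔT| = |25.59 − 23.90| = 1.69 °C
|q_surr| = (297.9 × 4.05 + 38.4) × 1.69 = 1244.895 × 1.69 = 2104 J
n(HCl) = 1.49 / 36.46 = 0.04087 mol
Temperature rose, so q_rxn = −|q_surr| = -2.104 kJ
ΔH = q_rxn / n = -51.48 kJ/mol

ΔH = -51.5 kJ/mol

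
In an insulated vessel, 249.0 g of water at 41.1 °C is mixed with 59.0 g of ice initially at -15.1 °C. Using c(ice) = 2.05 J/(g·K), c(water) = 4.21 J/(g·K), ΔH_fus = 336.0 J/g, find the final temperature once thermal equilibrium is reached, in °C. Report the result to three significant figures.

Heat to bring ice to 0 °C and melt it: q₁ = 59.0×2.05×15.1 + 59.0×336.0 = 21650 J
Heat the water can supply cooling to 0 °C: 249.0×4.21×41.1 = 43084.7 J > q₁, so all ice melts.
Energy balance: 249.0×4.21×(41.1 − T) = 21650 + 59.0×4.21×(T − 0)
1048.29(41.1 − T) = 21650 + 248.39 T
43084.7 − 21650 = 1296.68 T
T = 21434.7 / 1296.68 = 16.53 °C

T_f = 16.5 °C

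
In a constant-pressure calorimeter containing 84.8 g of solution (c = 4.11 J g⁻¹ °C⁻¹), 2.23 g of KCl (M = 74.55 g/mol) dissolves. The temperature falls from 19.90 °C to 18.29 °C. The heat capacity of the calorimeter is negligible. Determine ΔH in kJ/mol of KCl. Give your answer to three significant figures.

|ΔT| = |18.29 − 19.90| = 1.61 °C
|q_surr| = (84.8 × 4.11) × 1.61 = 348.528 × 1.61 = 561.1 J
n(KCl) = 2.23 / 74.55 = 0.02991 mol
Temperature fell, so q_rxn = +|q_surr| = 0.5611 kJ
ΔH = q_rxn / n = 18.76 kJ/mol

ΔH = 18.8 kJ/mol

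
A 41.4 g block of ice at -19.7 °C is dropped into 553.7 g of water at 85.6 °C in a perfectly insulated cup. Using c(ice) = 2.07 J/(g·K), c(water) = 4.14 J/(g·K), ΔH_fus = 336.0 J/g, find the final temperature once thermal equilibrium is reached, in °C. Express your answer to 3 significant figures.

T_f = 73.3 °C

Heat to bring ice to 0 °C and melt it: q₁ = 41.4×2.07×19.7 + 41.4×336.0 = 15599 J
Heat the water can supply cooling to 0 °C: 553.7×4.14×85.6 = 196222 J > q₁, so all ice melts.
Energy balance: 553.7×4.14×(85.6 − T) = 15599 + 41.4×4.14×(T − 0)
2292.318(85.6 − T) = 15599 + 171.396 T
196222 − 15599 = 2463.714 T
T = 180623 / 2463.714 = 73.31 °C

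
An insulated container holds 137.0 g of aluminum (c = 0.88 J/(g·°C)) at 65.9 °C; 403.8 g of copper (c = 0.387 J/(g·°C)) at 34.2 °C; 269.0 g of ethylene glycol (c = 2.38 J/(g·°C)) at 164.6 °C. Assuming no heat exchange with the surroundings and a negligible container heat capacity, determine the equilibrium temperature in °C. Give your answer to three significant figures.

Σ mᵢcᵢ(T − Tᵢ) = 0  ⇒  T = Σ mᵢcᵢTᵢ / Σ mᵢcᵢ
Σ mᵢcᵢ = 137.0×0.88 + 403.8×0.387 + 269.0×2.38 = 917.0506
Σ mᵢcᵢTᵢ = 120.56×65.9 + 156.2706×34.2 + 640.22×164.6 = 118670
T = 118670 / 917.0506 = 129.4 °C

T_f = 129 °C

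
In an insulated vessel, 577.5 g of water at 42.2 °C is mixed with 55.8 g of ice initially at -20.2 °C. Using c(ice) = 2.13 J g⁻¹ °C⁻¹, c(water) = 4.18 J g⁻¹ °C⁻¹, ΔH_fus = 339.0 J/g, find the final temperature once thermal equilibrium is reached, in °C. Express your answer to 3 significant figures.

T_f = 30.4 °C

Heat to bring ice to 0 °C and melt it: q₁ = 55.8×2.13×20.2 + 55.8×339.0 = 21317 J
Heat the water can supply cooling to 0 °C: 577.5×4.18×42.2 = 101869 J > q₁, so all ice melts.
Energy balance: 577.5×4.18×(42.2 − T) = 21317 + 55.8×4.18×(T − 0)
2413.95(42.2 − T) = 21317 + 233.244 T
101869 − 21317 = 2647.194 T
T = 80552 / 2647.194 = 30.43 °C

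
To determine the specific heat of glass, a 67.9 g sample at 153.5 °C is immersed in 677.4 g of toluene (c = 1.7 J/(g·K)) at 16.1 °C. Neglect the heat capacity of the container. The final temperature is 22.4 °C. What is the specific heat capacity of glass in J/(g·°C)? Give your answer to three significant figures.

q_gained = (677.4 × 1.7) × (22.4 − 16.1) = 7255 J
q_lost = 67.9 × c × (153.5 − 22.4) = 8901.69 c
Set equal: c = 7255 / 8901.69 = 0.815 J/(g·°C)

c = 0.815 J/(g·°C)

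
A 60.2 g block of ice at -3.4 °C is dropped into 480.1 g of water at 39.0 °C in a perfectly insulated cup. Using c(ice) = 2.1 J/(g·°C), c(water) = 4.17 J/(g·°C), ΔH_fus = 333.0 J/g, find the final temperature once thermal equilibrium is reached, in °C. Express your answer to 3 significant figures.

T_f = 25.6 °C

Heat to bring ice to 0 °C and melt it: q₁ = 60.2×2.1×3.4 + 60.2×333.0 = 20476 J
Heat the water can supply cooling to 0 °C: 480.1×4.17×39.0 = 78078.7 J > q₁, so all ice melts.
Energy balance: 480.1×4.17×(39.0 − T) = 20476 + 60.2×4.17×(T − 0)
2002.017(39.0 − T) = 20476 + 251.034 T
78078.7 − 20476 = 2253.051 T
T = 57602.7 / 2253.051 = 25.57 °C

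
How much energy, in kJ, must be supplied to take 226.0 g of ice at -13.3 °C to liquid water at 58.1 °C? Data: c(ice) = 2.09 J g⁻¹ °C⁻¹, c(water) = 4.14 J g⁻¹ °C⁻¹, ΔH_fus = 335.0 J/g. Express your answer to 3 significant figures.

q = 136 kJ

q1 (heat ice -13.3→0.0 °C): 226.0 × 2.09 × 13.3 = 6282 J
q2 (melt at 0 °C): 226.0 × 335.0 = 75710 J
q3 (heat water 0.0→58.1 °C): 226.0 × 4.14 × 58.1 = 54361 J
Total: 6282 + 75710 + 54361 = 136353 J = 136 kJ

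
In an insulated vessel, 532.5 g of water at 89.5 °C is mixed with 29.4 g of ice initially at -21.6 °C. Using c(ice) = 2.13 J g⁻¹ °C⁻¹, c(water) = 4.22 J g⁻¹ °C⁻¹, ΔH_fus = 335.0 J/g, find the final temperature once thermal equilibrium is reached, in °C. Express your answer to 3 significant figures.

Heat to bring ice to 0 °C and melt it: q₁ = 29.4×2.13×21.6 + 29.4×335.0 = 11202 J
Heat the water can supply cooling to 0 °C: 532.5×4.22×89.5 = 201120 J > q₁, so all ice melts.
Energy balance: 532.5×4.22×(89.5 − T) = 11202 + 29.4×4.22×(T − 0)
2247.15(89.5 − T) = 11202 + 124.068 T
201120 − 11202 = 2371.218 T
T = 189918 / 2371.218 = 80.09 °C

T_f = 80.1 °C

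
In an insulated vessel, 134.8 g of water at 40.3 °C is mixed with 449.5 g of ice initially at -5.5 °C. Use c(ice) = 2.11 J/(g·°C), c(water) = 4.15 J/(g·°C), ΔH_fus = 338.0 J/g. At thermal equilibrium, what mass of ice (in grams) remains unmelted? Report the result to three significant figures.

m_ice remaining = 398 g

Heat to warm all ice to 0 °C: 449.5×2.11×5.5 = 5216.4 J
Heat released by water cooling to 0 °C: 134.8×4.15×40.3 = 22545 J
22545 J < 5216.4 + 449.5×338.0 = 157147.4 J, so not all ice melts; final T = 0 °C.
Heat left for melting: 22545 − 5216.4 = 17328.6 J
Mass melted = 17328.6 / 338.0 = 51.27 g
Ice remaining = 449.5 − 51.27 = 398.23 g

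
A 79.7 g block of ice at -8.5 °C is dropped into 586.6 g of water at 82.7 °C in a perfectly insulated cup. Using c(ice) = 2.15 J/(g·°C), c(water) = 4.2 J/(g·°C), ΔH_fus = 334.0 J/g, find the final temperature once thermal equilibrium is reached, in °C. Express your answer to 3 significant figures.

Heat to bring ice to 0 °C and melt it: q₁ = 79.7×2.15×8.5 + 79.7×334.0 = 28076 J
Heat the water can supply cooling to 0 °C: 586.6×4.2×82.7 = 203750 J > q₁, so all ice melts.
Energy balance: 586.6×4.2×(82.7 − T) = 28076 + 79.7×4.2×(T − 0)
2463.72(82.7 − T) = 28076 + 334.74 T
203750 − 28076 = 2798.46 T
T = 175674 / 2798.46 = 62.78 °C

T_f = 62.8 °C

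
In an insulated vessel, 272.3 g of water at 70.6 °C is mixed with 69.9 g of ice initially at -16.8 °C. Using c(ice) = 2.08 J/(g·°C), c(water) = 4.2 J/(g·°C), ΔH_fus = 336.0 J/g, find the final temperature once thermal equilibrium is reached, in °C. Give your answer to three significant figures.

T_f = 38.1 °C

Heat to bring ice to 0 °C and melt it: q₁ = 69.9×2.08×16.8 + 69.9×336.0 = 25929 J
Heat the water can supply cooling to 0 °C: 272.3×4.2×70.6 = 80742.4 J > q₁, so all ice melts.
Energy balance: 272.3×4.2×(70.6 − T) = 25929 + 69.9×4.2×(T − 0)
1143.66(70.6 − T) = 25929 + 293.58 T
80742.4 − 25929 = 1437.24 T
T = 54813.4 / 1437.24 = 38.14 °C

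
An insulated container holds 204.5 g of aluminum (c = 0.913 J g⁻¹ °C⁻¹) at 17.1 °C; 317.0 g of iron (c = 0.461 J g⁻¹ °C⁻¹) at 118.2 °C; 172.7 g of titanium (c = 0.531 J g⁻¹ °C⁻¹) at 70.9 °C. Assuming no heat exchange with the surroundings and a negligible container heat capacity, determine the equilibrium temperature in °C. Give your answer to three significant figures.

Σ mᵢcᵢ(T − Tᵢ) = 0  ⇒  T = Σ mᵢcᵢTᵢ / Σ mᵢcᵢ
Σ mᵢcᵢ = 204.5×0.913 + 317.0×0.461 + 172.7×0.531 = 424.5492
Σ mᵢcᵢTᵢ = 186.7085×17.1 + 146.137×118.2 + 91.7037×70.9 = 26968
T = 26968 / 424.5492 = 63.52 °C

T_f = 63.5 °C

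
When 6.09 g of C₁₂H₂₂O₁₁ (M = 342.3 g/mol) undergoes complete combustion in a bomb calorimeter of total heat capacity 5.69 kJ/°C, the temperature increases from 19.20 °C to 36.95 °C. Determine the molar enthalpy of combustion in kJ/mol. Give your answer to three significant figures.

ΔT = 36.95 − 19.20 = 17.75 °C
q_cal = C_cal × ΔT = 5.69 × 17.75 = 100.9975 kJ
n = 6.09 / 342.3 = 0.01779 mol
q_rxn = −q_cal = -100.9975 kJ
ΔH = -100.9975 / 0.01779 = -5677 kJ/mol

ΔH = -5680 kJ/mol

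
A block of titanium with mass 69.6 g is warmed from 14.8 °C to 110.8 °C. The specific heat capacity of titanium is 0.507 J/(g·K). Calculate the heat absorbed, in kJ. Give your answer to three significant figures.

q = 3.39 kJ

q = m c ΔT = 69.6 × 0.507 × (110.8 − 14.8)
q = 69.6 × 0.507 × 96.0 = 3388 J = 3.39 kJ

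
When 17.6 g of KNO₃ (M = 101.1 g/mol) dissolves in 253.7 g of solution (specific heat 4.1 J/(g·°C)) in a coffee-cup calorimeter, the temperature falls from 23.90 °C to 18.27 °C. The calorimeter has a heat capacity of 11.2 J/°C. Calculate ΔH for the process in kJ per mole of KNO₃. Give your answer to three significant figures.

ΔH = 34.0 kJ/mol

|ΔT| = |18.27 − 23.90| = 5.63 °C
|q_surr| = (253.7 × 4.1 + 11.2) × 5.63 = 1051.37 × 5.63 = 5919 J
n(KNO₃) = 17.6 / 101.1 = 0.1741 mol
Temperature fell, so q_rxn = +|q_surr| = 5.919 kJ
ΔH = q_rxn / n = 34.00 kJ/mol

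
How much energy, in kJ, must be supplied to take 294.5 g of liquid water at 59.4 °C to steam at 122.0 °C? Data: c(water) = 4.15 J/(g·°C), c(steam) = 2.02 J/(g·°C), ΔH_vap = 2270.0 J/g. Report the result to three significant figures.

q = 731 kJ

q1 (heat water 59.4→100.0 °C): 294.5 × 4.15 × 40.6 = 49620 J
q2 (vaporize at 100 °C): 294.5 × 2270.0 = 668515 J
q3 (heat steam 100.0→122.0 °C): 294.5 × 2.02 × 22.0 = 13088 J
Total: 49620 + 668515 + 13088 = 731223 J = 731 kJ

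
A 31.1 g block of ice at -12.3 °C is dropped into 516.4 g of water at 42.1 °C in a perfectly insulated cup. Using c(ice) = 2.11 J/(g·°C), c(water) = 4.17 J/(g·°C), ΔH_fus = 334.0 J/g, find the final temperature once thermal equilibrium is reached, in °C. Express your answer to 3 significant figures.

Heat to bring ice to 0 °C and melt it: q₁ = 31.1×2.11×12.3 + 31.1×334.0 = 11195 J
Heat the water can supply cooling to 0 °C: 516.4×4.17×42.1 = 90657.6 J > q₁, so all ice melts.
Energy balance: 516.4×4.17×(42.1 − T) = 11195 + 31.1×4.17×(T − 0)
2153.388(42.1 − T) = 11195 + 129.687 T
90657.6 − 11195 = 2283.075 T
T = 79462.6 / 2283.075 = 34.81 °C

T_f = 34.8 °C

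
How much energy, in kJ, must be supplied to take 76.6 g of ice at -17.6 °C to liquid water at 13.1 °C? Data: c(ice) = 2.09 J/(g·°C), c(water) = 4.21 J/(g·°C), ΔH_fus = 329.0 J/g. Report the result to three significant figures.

q = 32.2 kJ

q1 (heat ice -17.6→0.0 °C): 76.6 × 2.09 × 17.6 = 2818 J
q2 (melt at 0 °C): 76.6 × 329.0 = 25201 J
q3 (heat water 0.0→13.1 °C): 76.6 × 4.21 × 13.1 = 4225 J
Total: 2818 + 25201 + 4225 = 32244 J = 32.2 kJ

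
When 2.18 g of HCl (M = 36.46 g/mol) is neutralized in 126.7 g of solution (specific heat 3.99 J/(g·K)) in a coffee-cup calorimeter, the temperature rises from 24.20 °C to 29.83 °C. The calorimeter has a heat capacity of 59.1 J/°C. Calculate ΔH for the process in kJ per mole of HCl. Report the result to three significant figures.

|ΔT| = |29.83 − 24.20| = 5.63 °C
|q_surr| = (126.7 × 3.99 + 59.1) × 5.63 = 564.633 × 5.63 = 3179 J
n(HCl) = 2.18 / 36.46 = 0.05979 mol
Temperature rose, so q_rxn = −|q_surr| = -3.179 kJ
ΔH = q_rxn / n = -53.17 kJ/mol

ΔH = -53.2 kJ/mol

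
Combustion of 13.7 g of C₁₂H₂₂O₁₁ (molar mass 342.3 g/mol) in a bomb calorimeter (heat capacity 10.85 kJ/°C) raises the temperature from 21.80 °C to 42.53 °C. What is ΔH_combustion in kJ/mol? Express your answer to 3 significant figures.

ΔT = 42.53 − 21.80 = 20.73 °C
q_cal = C_cal × ΔT = 10.85 × 20.73 = 224.9205 kJ
n = 13.7 / 342.3 = 0.04002 mol
q_rxn = −q_cal = -224.9205 kJ
ΔH = -224.9205 / 0.04002 = -5620 kJ/mol

ΔH = -5620 kJ/mol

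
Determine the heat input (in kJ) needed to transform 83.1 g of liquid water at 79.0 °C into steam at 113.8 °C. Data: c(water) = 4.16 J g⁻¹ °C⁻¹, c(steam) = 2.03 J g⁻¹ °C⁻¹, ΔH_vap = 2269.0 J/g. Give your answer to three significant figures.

q1 (heat water 79.0→100.0 °C): 83.1 × 4.16 × 21.0 = 7260 J
q2 (vaporize at 100 °C): 83.1 × 2269.0 = 188554 J
q3 (heat steam 100.0→113.8 °C): 83.1 × 2.03 × 13.8 = 2328 J
Total: 7260 + 188554 + 2328 = 198142 J = 198 kJ

q = 198 kJ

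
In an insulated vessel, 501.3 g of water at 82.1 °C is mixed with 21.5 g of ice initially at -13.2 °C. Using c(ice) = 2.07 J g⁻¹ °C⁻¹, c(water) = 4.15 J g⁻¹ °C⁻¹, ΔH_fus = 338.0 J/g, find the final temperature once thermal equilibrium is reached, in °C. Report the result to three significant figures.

T_f = 75.1 °C

Heat to bring ice to 0 °C and melt it: q₁ = 21.5×2.07×13.2 + 21.5×338.0 = 7854.5 J
Heat the water can supply cooling to 0 °C: 501.3×4.15×82.1 = 170800 J > q₁, so all ice melts.
Energy balance: 501.3×4.15×(82.1 − T) = 7854.5 + 21.5×4.15×(T − 0)
2080.395(82.1 − T) = 7854.5 + 89.225 T
170800 − 7854.5 = 2169.620 T
T = 162945.5 / 2169.620 = 75.10 °C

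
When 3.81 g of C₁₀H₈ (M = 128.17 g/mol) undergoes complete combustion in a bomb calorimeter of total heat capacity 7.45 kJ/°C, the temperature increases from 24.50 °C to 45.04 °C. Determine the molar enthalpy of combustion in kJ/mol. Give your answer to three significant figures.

ΔT = 45.04 − 24.50 = 20.54 °C
q_cal = C_cal × ΔT = 7.45 × 20.54 = 153.023 kJ
n = 3.81 / 128.17 = 0.02973 mol
q_rxn = −q_cal = -153.023 kJ
ΔH = -153.023 / 0.02973 = -5147 kJ/mol

ΔH = -5150 kJ/mol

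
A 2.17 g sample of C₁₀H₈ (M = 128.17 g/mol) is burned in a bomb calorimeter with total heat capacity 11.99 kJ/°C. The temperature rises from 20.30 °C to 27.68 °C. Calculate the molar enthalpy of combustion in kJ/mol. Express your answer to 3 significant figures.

ΔT = 27.68 − 20.30 = 7.38 °C
q_cal = C_cal × ΔT = 11.99 × 7.38 = 88.4862 kJ
n = 2.17 / 128.17 = 0.01693 mol
q_rxn = −q_cal = -88.4862 kJ
ΔH = -88.4862 / 0.01693 = -5227 kJ/mol

ΔH = -5230 kJ/mol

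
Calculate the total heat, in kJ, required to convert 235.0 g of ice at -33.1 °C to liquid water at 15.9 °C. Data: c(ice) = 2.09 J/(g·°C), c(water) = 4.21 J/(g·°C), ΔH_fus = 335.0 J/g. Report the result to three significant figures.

q1 (heat ice -33.1→0.0 °C): 235.0 × 2.09 × 33.1 = 16257 J
q2 (melt at 0 °C): 235.0 × 335.0 = 78725 J
q3 (heat water 0.0→15.9 °C): 235.0 × 4.21 × 15.9 = 15731 J
Total: 16257 + 78725 + 15731 = 110713 J = 111 kJ

q = 111 kJ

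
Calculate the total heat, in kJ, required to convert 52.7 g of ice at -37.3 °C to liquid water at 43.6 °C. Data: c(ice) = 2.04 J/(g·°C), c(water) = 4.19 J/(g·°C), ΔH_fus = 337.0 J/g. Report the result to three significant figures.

q1 (heat ice -37.3→0.0 °C): 52.7 × 2.04 × 37.3 = 4010 J
q2 (melt at 0 °C): 52.7 × 337.0 = 17760 J
q3 (heat water 0.0→43.6 °C): 52.7 × 4.19 × 43.6 = 9627 J
Total: 4010 + 17760 + 9627 = 31397 J = 31.4 kJ

q = 31.4 kJ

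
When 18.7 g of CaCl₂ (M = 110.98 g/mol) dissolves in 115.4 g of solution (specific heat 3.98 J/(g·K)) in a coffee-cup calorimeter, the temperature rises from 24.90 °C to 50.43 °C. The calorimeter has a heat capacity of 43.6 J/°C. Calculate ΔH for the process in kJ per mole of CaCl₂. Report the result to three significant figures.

ΔH = -76.2 kJ/mol

|ΔT| = |50.43 − 24.90| = 25.53 °C
|q_surr| = (115.4 × 3.98 + 43.6) × 25.53 = 502.892 × 25.53 = 12840 J
n(CaCl₂) = 18.7 / 110.98 = 0.1685 mol
Temperature rose, so q_rxn = −|q_surr| = -12.84 kJ
ΔH = q_rxn / n = -76.20 kJ/mol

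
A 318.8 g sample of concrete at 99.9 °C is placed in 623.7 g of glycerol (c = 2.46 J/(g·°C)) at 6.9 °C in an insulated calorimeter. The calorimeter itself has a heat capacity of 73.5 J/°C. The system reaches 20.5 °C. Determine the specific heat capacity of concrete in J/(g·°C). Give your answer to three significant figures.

c = 0.864 J/(g·°C)

q_gained = (623.7 × 2.46 + 73.5) × (20.5 − 6.9) = 21870 J
q_lost = 318.8 × c × (99.9 − 20.5) = 25312.72 c
Set equal: c = 21870 / 25312.72 = 0.864 J/(g·°C)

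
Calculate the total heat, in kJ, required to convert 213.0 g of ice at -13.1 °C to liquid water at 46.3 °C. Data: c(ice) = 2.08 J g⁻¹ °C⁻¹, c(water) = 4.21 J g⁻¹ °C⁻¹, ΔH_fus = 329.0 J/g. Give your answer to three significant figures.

q1 (heat ice -13.1→0.0 °C): 213.0 × 2.08 × 13.1 = 5804 J
q2 (melt at 0 °C): 213.0 × 329.0 = 70077 J
q3 (heat water 0.0→46.3 °C): 213.0 × 4.21 × 46.3 = 41519 J
Total: 5804 + 70077 + 41519 = 117400 J = 117 kJ

q = 117 kJ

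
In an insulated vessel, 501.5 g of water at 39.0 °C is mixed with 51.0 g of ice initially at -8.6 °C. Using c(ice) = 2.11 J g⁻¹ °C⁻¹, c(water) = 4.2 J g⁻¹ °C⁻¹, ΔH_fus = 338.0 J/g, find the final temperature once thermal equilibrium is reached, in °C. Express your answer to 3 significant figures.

T_f = 27.6 °C

Heat to bring ice to 0 °C and melt it: q₁ = 51.0×2.11×8.6 + 51.0×338.0 = 18163 J
Heat the water can supply cooling to 0 °C: 501.5×4.2×39.0 = 82145.7 J > q₁, so all ice melts.
Energy balance: 501.5×4.2×(39.0 − T) = 18163 + 51.0×4.2×(T − 0)
2106.3(39.0 − T) = 18163 + 214.2 T
82145.7 − 18163 = 2320.5 T
T = 63982.7 / 2320.5 = 27.57 °C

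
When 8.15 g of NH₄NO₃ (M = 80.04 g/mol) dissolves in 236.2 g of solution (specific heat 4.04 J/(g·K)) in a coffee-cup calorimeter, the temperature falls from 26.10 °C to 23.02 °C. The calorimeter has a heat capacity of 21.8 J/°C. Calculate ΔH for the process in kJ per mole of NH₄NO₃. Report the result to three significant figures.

ΔH = 29.5 kJ/mol

|ΔT| = |23.02 − 26.10| = 3.08 °C
|q_surr| = (236.2 × 4.04 + 21.8) × 3.08 = 976.048 × 3.08 = 3006 J
n(NH₄NO₃) = 8.15 / 80.04 = 0.1018 mol
Temperature fell, so q_rxn = +|q_surr| = 3.006 kJ
ΔH = q_rxn / n = 29.53 kJ/mol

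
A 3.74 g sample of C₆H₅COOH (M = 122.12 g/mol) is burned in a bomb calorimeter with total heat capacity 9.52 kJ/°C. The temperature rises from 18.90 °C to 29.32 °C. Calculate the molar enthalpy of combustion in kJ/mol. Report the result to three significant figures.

ΔT = 29.32 − 18.90 = 10.42 °C
q_cal = C_cal × ΔT = 9.52 × 10.42 = 99.1984 kJ
n = 3.74 / 122.12 = 0.03063 mol
q_rxn = −q_cal = -99.1984 kJ
ΔH = -99.1984 / 0.03063 = -3239 kJ/mol

ΔH = -3240 kJ/mol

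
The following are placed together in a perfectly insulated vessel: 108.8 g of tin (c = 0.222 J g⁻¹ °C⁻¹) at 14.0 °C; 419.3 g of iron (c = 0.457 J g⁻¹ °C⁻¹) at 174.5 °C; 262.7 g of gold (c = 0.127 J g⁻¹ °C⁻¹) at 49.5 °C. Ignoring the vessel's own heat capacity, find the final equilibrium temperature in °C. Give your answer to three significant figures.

Σ mᵢcᵢ(T − Tᵢ) = 0  ⇒  T = Σ mᵢcᵢTᵢ / Σ mᵢcᵢ
Σ mᵢcᵢ = 108.8×0.222 + 419.3×0.457 + 262.7×0.127 = 249.1366
Σ mᵢcᵢTᵢ = 24.1536×14.0 + 191.6201×174.5 + 33.3629×49.5 = 35427
T = 35427 / 249.1366 = 142.2 °C

T_f = 142 °C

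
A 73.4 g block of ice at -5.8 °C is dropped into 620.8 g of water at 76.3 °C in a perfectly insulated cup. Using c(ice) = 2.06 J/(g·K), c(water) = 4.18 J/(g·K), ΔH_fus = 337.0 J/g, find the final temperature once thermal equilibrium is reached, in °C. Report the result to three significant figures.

Heat to bring ice to 0 °C and melt it: q₁ = 73.4×2.06×5.8 + 73.4×337.0 = 25613 J
Heat the water can supply cooling to 0 °C: 620.8×4.18×76.3 = 197994 J > q₁, so all ice melts.
Energy balance: 620.8×4.18×(76.3 − T) = 25613 + 73.4×4.18×(T − 0)
2594.944(76.3 − T) = 25613 + 306.812 T
197994 − 25613 = 2901.756 T
T = 172381 / 2901.756 = 59.41 °C

T_f = 59.4 °C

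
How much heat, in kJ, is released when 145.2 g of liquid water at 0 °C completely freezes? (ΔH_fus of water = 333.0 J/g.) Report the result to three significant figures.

q = m × ΔH_fus = 145.2 × 333.0 = 48350 J = 48.4 kJ

q = 48.4 kJ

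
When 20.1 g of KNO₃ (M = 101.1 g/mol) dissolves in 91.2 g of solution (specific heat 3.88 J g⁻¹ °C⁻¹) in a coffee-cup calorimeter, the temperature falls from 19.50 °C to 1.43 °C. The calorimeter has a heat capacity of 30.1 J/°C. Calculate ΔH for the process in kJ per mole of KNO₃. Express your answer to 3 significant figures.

|ΔT| = |1.43 − 19.50| = 18.07 °C
|q_surr| = (91.2 × 3.88 + 30.1) × 18.07 = 383.956 × 18.07 = 6938 J
n(KNO₃) = 20.1 / 101.1 = 0.1988 mol
Temperature fell, so q_rxn = +|q_surr| = 6.938 kJ
ΔH = q_rxn / n = 34.90 kJ/mol

ΔH = 34.9 kJ/mol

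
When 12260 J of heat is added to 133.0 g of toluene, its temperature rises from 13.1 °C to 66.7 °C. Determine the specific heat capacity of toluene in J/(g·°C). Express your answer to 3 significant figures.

c = 1.72 J/(g·°C)

c = q / (m ΔT) = 12260 / (133.0 × 53.6)
c = 12260 / 7128.8 = 1.72 J/(g·°C)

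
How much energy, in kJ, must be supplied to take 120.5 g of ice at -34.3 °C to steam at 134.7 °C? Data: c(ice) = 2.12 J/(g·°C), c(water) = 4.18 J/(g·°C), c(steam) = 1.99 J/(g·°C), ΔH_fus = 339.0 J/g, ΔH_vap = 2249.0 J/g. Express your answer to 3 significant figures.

q = 379 kJ

q1 (heat ice -34.3→0.0 °C): 120.5 × 2.12 × 34.3 = 8762 J
q2 (melt at 0 °C): 120.5 × 339.0 = 40850 J
q3 (heat water 0.0→100.0 °C): 120.5 × 4.18 × 100.0 = 50369 J
q4 (vaporize at 100 °C): 120.5 × 2249.0 = 271005 J
q5 (heat steam 100.0→134.7 °C): 120.5 × 1.99 × 34.7 = 8321 J
Total: 8762 + 40850 + 50369 + 271005 + 8321 = 379307 J = 379 kJ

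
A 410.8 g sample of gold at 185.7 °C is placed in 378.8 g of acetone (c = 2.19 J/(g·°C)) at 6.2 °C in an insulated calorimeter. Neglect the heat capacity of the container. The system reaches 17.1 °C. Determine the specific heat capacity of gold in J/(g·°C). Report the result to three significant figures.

q_gained = (378.8 × 2.19) × (17.1 − 6.2) = 9042 J
q_lost = 410.8 × c × (185.7 − 17.1) = 69260.88 c
Set equal: c = 9042 / 69260.88 = 0.131 J/(g·°C)

c = 0.131 J/(g·°C)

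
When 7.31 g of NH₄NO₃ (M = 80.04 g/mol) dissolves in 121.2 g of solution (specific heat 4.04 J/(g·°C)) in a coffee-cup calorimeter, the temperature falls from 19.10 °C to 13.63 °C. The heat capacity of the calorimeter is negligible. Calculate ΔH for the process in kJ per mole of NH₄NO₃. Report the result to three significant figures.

ΔH = 29.3 kJ/mol

|ΔT| = |13.63 − 19.10| = 5.47 °C
|q_surr| = (121.2 × 4.04) × 5.47 = 489.648 × 5.47 = 2678 J
n(NH₄NO₃) = 7.31 / 80.04 = 0.09133 mol
Temperature fell, so q_rxn = +|q_surr| = 2.678 kJ
ΔH = q_rxn / n = 29.32 kJ/mol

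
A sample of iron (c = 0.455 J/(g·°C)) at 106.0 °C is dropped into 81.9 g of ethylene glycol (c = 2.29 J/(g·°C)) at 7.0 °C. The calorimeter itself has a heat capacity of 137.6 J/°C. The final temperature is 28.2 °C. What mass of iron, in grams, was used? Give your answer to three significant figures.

m = 195 g

q_gained = (81.9 × 2.29 + 137.6) × (28.2 − 7.0) = 6893 J
q_lost = m × 0.455 × (106.0 − 28.2) = 35.399 m
m = 6893 / 35.399 = 195 g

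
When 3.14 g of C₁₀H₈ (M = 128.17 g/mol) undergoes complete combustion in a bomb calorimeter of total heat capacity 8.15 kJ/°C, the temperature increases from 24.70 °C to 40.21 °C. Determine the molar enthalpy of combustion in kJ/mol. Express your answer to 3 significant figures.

ΔT = 40.21 − 24.70 = 15.51 °C
q_cal = C_cal × ΔT = 8.15 × 15.51 = 126.4065 kJ
n = 3.14 / 128.17 = 0.02450 mol
q_rxn = −q_cal = -126.4065 kJ
ΔH = -126.4065 / 0.02450 = -5159 kJ/mol

ΔH = -5160 kJ/mol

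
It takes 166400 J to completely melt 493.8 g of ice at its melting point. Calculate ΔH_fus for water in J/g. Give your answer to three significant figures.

ΔH_fus = q / m = 166400 / 493.8 = 337 J/g

ΔH_fus = 337 J/g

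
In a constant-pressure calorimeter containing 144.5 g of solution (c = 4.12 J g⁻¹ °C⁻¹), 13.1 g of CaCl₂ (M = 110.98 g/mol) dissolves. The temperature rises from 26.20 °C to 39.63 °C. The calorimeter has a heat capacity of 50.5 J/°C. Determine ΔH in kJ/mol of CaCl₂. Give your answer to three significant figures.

|ΔT| = |39.63 − 26.20| = 13.43 °C
|q_surr| = (144.5 × 4.12 + 50.5) × 13.43 = 645.84 × 13.43 = 8674 J
n(CaCl₂) = 13.1 / 110.98 = 0.1180 mol
Temperature rose, so q_rxn = −|q_surr| = -8.674 kJ
ΔH = q_rxn / n = -73.51 kJ/mol

ΔH = -73.5 kJ/mol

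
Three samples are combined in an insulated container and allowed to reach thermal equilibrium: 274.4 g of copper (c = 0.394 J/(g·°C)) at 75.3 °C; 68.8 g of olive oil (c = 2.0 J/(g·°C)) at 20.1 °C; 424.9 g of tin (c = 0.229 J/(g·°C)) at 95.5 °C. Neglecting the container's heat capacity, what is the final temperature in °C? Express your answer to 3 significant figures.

Σ mᵢcᵢ(T − Tᵢ) = 0  ⇒  T = Σ mᵢcᵢTᵢ / Σ mᵢcᵢ
Σ mᵢcᵢ = 274.4×0.394 + 68.8×2.0 + 424.9×0.229 = 343.0157
Σ mᵢcᵢTᵢ = 108.1136×75.3 + 137.6×20.1 + 97.3021×95.5 = 20199
T = 20199 / 343.0157 = 58.89 °C

T_f = 58.9 °C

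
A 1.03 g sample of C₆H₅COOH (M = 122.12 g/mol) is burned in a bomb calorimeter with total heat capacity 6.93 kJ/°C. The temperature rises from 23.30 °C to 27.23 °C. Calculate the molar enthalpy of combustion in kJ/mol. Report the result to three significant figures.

ΔH = -3230 kJ/mol

ΔT = 27.23 − 23.30 = 3.93 °C
q_cal = C_cal × ΔT = 6.93 × 3.93 = 27.2349 kJ
n = 1.03 / 122.12 = 0.008434 mol
q_rxn = −q_cal = -27.2349 kJ
ΔH = -27.2349 / 0.008434 = -3229 kJ/mol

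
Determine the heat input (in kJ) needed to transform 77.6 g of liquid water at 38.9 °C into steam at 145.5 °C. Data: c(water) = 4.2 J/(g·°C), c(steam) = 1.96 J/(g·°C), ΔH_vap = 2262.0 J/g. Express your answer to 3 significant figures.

q = 202 kJ

q1 (heat water 38.9→100.0 °C): 77.6 × 4.2 × 61.1 = 19914 J
q2 (vaporize at 100 °C): 77.6 × 2262.0 = 175531 J
q3 (heat steam 100.0→145.5 °C): 77.6 × 1.96 × 45.5 = 6920 J
Total: 19914 + 175531 + 6920 = 202365 J = 202 kJ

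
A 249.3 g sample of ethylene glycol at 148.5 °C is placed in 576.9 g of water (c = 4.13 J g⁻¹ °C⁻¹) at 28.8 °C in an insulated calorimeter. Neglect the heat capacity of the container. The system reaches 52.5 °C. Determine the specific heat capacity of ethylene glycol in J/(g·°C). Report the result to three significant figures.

q_gained = (576.9 × 4.13) × (52.5 − 28.8) = 56470 J
q_lost = 249.3 × c × (148.5 − 52.5) = 23932.8 c
Set equal: c = 56470 / 23932.8 = 2.36 J/(g·°C)

c = 2.36 J/(g·°C)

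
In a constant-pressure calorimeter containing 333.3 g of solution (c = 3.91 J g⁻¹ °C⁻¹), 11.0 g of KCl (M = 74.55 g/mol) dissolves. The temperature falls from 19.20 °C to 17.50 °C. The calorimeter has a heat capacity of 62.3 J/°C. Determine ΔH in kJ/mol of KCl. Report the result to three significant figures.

ΔH = 15.7 kJ/mol

|ΔT| = |17.50 − 19.20| = 1.70 °C
|q_surr| = (333.3 × 3.91 + 62.3) × 1.70 = 1365.503 × 1.70 = 2321 J
n(KCl) = 11.0 / 74.55 = 0.1476 mol
Temperature fell, so q_rxn = +|q_surr| = 2.321 kJ
ΔH = q_rxn / n = 15.72 kJ/mol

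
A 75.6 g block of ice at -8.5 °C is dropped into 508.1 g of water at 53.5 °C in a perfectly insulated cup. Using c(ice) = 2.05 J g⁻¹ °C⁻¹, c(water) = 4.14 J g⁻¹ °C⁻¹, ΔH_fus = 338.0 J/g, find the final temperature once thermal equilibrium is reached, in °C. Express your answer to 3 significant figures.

T_f = 35.5 °C

Heat to bring ice to 0 °C and melt it: q₁ = 75.6×2.05×8.5 + 75.6×338.0 = 26870 J
Heat the water can supply cooling to 0 °C: 508.1×4.14×53.5 = 112539 J > q₁, so all ice melts.
Energy balance: 508.1×4.14×(53.5 − T) = 26870 + 75.6×4.14×(T − 0)
2103.534(53.5 − T) = 26870 + 312.984 T
112539 − 26870 = 2416.518 T
T = 85669 / 2416.518 = 35.45 °C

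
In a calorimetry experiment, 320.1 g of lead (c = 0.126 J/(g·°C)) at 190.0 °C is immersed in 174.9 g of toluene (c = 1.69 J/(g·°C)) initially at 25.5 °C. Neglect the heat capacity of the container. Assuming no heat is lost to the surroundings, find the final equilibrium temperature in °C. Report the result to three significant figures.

Heat lost by lead = heat gained by toluene.
(320.1)(0.126)(190.0 − T) = (174.9)(1.69)(T − 25.5)
40.3326 (190.0 − T) = 295.581 (T − 25.5)
7663.2 − 40.3326 T = 295.581 T − 7537.3
15200.5 = 335.9136 T
T = 45.25 °C

T_f = 45.3 °C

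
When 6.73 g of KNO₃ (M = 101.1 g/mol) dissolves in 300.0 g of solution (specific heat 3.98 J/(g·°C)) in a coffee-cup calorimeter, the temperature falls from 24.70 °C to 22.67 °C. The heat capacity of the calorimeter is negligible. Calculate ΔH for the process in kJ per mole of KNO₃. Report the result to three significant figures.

ΔH = 36.4 kJ/mol

|ΔT| = |22.67 − 24.70| = 2.03 °C
|q_surr| = (300.0 × 3.98) × 2.03 = 1194 × 2.03 = 2424 J
n(KNO₃) = 6.73 / 101.1 = 0.06657 mol
Temperature fell, so q_rxn = +|q_surr| = 2.424 kJ
ΔH = q_rxn / n = 36.41 kJ/mol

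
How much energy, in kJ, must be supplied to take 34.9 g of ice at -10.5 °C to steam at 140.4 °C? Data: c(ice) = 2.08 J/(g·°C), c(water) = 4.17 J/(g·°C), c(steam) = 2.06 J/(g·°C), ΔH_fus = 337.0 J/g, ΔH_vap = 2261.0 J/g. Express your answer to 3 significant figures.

q1 (heat ice -10.5→0.0 °C): 34.9 × 2.08 × 10.5 = 762 J
q2 (melt at 0 °C): 34.9 × 337.0 = 11761 J
q3 (heat water 0.0→100.0 °C): 34.9 × 4.17 × 100.0 = 14553 J
q4 (vaporize at 100 °C): 34.9 × 2261.0 = 78909 J
q5 (heat steam 100.0→140.4 °C): 34.9 × 2.06 × 40.4 = 2905 J
Total: 762 + 11761 + 14553 + 78909 + 2905 = 108890 J = 109 kJ

q = 109 kJ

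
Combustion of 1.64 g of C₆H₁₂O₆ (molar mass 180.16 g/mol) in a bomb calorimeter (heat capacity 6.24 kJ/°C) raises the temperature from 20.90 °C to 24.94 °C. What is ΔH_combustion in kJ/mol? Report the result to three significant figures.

ΔT = 24.94 − 20.90 = 4.04 °C
q_cal = C_cal × ΔT = 6.24 × 4.04 = 25.2096 kJ
n = 1.64 / 180.16 = 0.009103 mol
q_rxn = −q_cal = -25.2096 kJ
ΔH = -25.2096 / 0.009103 = -2769 kJ/mol

ΔH = -2770 kJ/mol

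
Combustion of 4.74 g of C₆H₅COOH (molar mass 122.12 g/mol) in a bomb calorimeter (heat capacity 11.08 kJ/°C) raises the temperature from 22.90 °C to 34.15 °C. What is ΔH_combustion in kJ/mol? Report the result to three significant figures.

ΔT = 34.15 − 22.90 = 11.25 °C
q_cal = C_cal × ΔT = 11.08 × 11.25 = 124.65 kJ
n = 4.74 / 122.12 = 0.03881 mol
q_rxn = −q_cal = -124.65 kJ
ΔH = -124.65 / 0.03881 = -3212 kJ/mol

ΔH = -3210 kJ/mol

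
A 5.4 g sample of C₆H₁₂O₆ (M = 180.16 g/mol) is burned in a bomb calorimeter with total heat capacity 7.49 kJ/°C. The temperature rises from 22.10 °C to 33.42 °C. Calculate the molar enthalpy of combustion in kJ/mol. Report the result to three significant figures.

ΔT = 33.42 − 22.10 = 11.32 °C
q_cal = C_cal × ΔT = 7.49 × 11.32 = 84.7868 kJ
n = 5.4 / 180.16 = 0.02997 mol
q_rxn = −q_cal = -84.7868 kJ
ΔH = -84.7868 / 0.02997 = -2829 kJ/mol

ΔH = -2830 kJ/mol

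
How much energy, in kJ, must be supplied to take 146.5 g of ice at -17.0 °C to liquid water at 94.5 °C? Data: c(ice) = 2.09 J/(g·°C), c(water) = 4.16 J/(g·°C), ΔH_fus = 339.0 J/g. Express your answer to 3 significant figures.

q1 (heat ice -17.0→0.0 °C): 146.5 × 2.09 × 17.0 = 5205 J
q2 (melt at 0 °C): 146.5 × 339.0 = 49664 J
q3 (heat water 0.0→94.5 °C): 146.5 × 4.16 × 94.5 = 57592 J
Total: 5205 + 49664 + 57592 = 112461 J = 112 kJ

q = 112 kJ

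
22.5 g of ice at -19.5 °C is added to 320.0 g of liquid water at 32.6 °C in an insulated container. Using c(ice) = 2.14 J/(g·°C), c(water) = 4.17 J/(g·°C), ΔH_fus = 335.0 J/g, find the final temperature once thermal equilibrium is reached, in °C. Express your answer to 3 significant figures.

T_f = 24.5 °C

Heat to bring ice to 0 °C and melt it: q₁ = 22.5×2.14×19.5 + 22.5×335.0 = 8476.4 J
Heat the water can supply cooling to 0 °C: 320.0×4.17×32.6 = 43501.4 J > q₁, so all ice melts.
Energy balance: 320.0×4.17×(32.6 − T) = 8476.4 + 22.5×4.17×(T − 0)
1334.4(32.6 − T) = 8476.4 + 93.825 T
43501.4 − 8476.4 = 1428.225 T
T = 35025.0 / 1428.225 = 24.52 °C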